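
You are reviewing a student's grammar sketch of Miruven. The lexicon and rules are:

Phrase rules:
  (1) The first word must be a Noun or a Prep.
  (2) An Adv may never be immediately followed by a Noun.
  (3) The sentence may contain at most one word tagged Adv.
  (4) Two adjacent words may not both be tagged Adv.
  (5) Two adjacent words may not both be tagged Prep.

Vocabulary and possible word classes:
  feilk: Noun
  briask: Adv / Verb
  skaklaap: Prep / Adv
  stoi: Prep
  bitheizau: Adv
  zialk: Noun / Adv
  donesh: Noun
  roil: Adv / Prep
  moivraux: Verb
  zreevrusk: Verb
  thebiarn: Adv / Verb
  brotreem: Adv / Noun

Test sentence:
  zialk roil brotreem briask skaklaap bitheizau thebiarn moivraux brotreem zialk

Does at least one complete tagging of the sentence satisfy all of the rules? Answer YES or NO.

YES

Candidates per position — 1:zialk {Noun,Adv}; 2:roil {Adv,Prep}; 3:brotreem {Adv,Noun}; 4:briask {Adv,Verb}; 5:skaklaap {Prep,Adv}; 6:bitheizau {Adv}; 7:thebiarn {Adv,Verb}; 8:moivraux {Verb}; 9:brotreem {Adv,Noun}; 10:zialk {Noun,Adv}.
One satisfying assignment: Noun Prep Noun Verb Prep Adv Verb Verb Noun Noun.
Checking: rule 1 holds; rule 2 holds; rule 3 holds; rule 4 holds; rule 5 holds.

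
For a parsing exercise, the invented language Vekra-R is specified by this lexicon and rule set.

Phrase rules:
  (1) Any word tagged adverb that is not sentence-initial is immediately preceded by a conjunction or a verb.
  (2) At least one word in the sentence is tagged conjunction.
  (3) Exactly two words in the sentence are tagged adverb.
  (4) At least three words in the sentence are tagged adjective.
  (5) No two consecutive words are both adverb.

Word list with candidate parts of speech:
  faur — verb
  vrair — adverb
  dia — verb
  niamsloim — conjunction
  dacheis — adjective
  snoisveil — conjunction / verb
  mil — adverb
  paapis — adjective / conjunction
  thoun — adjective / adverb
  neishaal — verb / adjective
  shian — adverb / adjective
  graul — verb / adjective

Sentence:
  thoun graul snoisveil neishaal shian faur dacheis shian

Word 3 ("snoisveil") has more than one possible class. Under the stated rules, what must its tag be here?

Candidates per position — 1:thoun {adjective,adverb}; 2:graul {verb,adjective}; 3:snoisveil {conjunction,verb}; 4:neishaal {verb,adjective}; 5:shian {adverb,adjective}; 6:faur {verb}; 7:dacheis {adjective}; 8:shian {adverb,adjective}.
Position 3: verb is ruled out by rule 2; that leaves conjunction.
Position 8: adverb is ruled out by rule 1; that leaves adjective.
Position 1: adjective is ruled out by rule 3; that leaves adverb.
Position 5: adjective is ruled out by rule 3; that leaves adverb.
Position 4: adjective is ruled out by rule 1; that leaves verb.
Position 2: verb is ruled out by rule 4; that leaves adjective.
The unique satisfying tagging is: adverb adjective conjunction verb adverb verb adjective adjective.
Check: rule 1 holds; rule 2 holds; rule 3 holds; rule 4 holds; rule 5 holds.

conjunction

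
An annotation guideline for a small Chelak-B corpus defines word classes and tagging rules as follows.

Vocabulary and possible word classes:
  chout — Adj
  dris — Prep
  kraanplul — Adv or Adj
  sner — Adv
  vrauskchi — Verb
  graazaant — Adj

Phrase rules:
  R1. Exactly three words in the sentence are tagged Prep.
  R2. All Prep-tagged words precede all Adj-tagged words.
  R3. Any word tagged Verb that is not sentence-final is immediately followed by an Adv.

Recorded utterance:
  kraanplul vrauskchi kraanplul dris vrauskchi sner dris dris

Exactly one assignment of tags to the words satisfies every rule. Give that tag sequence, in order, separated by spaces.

Candidates per position — 1:kraanplul {Adv,Adj}; 2:vrauskchi {Verb}; 3:kraanplul {Adv,Adj}; 4:dris {Prep}; 5:vrauskchi {Verb}; 6:sner {Adv}; 7:dris {Prep}; 8:dris {Prep}.
Position 1: Adj is ruled out by rule 2; that leaves Adv.
Position 3: Adj is ruled out by rule 2; that leaves Adv.
The unique satisfying tagging is: Adv Verb Adv Prep Verb Adv Prep Prep.
Verifying each rule — rule 1 satisfied; rule 2 satisfied; rule 3 satisfied.

Adv Verb Adv Prep Verb Adv Prep Prep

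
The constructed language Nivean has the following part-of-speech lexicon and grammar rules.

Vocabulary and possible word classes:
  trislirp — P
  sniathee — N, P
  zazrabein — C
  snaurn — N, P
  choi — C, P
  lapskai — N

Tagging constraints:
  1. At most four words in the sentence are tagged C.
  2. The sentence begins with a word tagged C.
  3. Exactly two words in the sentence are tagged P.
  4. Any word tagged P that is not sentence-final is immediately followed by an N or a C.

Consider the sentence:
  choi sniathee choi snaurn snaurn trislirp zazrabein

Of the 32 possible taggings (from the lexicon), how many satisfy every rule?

3

Candidates per position — 1:choi {C,P}; 2:sniathee {N,P}; 3:choi {C,P}; 4:snaurn {N,P}; 5:snaurn {N,P}; 6:trislirp {P}; 7:zazrabein {C}.
There are 32 candidate sequences in total.
The sequences that satisfy every rule: C N C P N P C; C N P N N P C; C P C N N P C.
Count = 3.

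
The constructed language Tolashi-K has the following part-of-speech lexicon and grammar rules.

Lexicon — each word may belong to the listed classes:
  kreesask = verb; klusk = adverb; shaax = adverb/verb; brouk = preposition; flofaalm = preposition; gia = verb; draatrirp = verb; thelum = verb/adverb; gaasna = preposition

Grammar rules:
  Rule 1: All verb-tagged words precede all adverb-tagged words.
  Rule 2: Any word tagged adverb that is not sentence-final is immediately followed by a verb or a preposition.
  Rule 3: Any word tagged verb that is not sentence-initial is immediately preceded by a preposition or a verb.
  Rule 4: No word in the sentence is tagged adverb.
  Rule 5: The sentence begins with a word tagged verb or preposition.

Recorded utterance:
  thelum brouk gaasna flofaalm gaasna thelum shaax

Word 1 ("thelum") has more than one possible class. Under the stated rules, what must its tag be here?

verb

Candidates per position — 1:thelum {verb,adverb}; 2:brouk {preposition}; 3:gaasna {preposition}; 4:flofaalm {preposition}; 5:gaasna {preposition}; 6:thelum {verb,adverb}; 7:shaax {adverb,verb}.
If word 1 were adverb, no tagging could satisfy rule 4; so word 1 is verb.
If word 6 were adverb, no tagging could satisfy rule 4; so word 6 is verb.
If word 7 were adverb, no tagging could satisfy rule 4; so word 7 is verb.
That leaves exactly one tagging: verb preposition preposition preposition preposition verb verb.
Checking: rule 1 holds; rule 2 holds; rule 3 holds; rule 4 holds; rule 5 holds.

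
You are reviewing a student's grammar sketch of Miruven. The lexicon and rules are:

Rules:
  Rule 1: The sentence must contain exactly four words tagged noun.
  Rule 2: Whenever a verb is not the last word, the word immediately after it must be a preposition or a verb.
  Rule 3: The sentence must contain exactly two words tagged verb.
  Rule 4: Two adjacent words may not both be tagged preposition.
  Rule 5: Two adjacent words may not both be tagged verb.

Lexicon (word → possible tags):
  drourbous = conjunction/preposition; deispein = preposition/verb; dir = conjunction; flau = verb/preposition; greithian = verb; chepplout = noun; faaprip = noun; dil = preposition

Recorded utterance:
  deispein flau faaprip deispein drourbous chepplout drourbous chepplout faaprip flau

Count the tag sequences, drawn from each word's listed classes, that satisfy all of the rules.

4

Candidates per position — 1:deispein {preposition,verb}; 2:flau {verb,preposition}; 3:faaprip {noun}; 4:deispein {preposition,verb}; 5:drourbous {conjunction,preposition}; 6:chepplout {noun}; 7:drourbous {conjunction,preposition}; 8:chepplout {noun}; 9:faaprip {noun}; 10:flau {verb,preposition}.
There are 64 candidate sequences in total.
The sequences that satisfy every rule: verb preposition noun preposition conjunction noun conjunction noun noun verb; verb preposition noun preposition conjunction noun preposition noun noun verb; verb preposition noun verb preposition noun conjunction noun noun preposition; verb preposition noun verb preposition noun preposition noun noun preposition.
Count = 4.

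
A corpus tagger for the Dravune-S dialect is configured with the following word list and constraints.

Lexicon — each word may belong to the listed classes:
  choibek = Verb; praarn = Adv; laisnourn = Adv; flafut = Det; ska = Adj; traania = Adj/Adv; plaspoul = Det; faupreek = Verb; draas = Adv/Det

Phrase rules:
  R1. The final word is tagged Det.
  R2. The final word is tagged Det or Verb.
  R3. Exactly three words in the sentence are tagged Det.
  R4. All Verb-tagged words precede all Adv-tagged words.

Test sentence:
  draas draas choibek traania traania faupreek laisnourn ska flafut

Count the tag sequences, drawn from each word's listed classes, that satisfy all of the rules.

Candidates per position — 1:draas {Adv,Det}; 2:draas {Adv,Det}; 3:choibek {Verb}; 4:traania {Adj,Adv}; 5:traania {Adj,Adv}; 6:faupreek {Verb}; 7:laisnourn {Adv}; 8:ska {Adj}; 9:flafut {Det}.
There are 16 candidate sequences in total.
The sequences that satisfy every rule: Det Det Verb Adj Adj Verb Adv Adj Det.
Count = 1.

1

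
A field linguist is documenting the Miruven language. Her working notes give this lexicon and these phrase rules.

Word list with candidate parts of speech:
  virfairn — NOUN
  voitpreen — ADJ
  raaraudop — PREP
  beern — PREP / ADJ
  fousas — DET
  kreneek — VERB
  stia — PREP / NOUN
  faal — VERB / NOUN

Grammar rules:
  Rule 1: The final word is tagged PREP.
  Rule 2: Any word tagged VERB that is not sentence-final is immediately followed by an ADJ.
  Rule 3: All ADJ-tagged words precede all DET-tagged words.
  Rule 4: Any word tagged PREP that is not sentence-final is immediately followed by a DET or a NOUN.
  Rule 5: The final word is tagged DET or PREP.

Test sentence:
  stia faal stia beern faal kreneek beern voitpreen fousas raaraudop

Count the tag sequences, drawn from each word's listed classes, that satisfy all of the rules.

Candidates per position — 1:stia {PREP,NOUN}; 2:faal {VERB,NOUN}; 3:stia {PREP,NOUN}; 4:beern {PREP,ADJ}; 5:faal {VERB,NOUN}; 6:kreneek {VERB}; 7:beern {PREP,ADJ}; 8:voitpreen {ADJ}; 9:fousas {DET}; 10:raaraudop {PREP}.
There are 64 candidate sequences in total.
The sequences that satisfy every rule: PREP NOUN NOUN PREP NOUN VERB ADJ ADJ DET PREP; PREP NOUN NOUN ADJ NOUN VERB ADJ ADJ DET PREP; NOUN NOUN NOUN PREP NOUN VERB ADJ ADJ DET PREP; NOUN NOUN NOUN ADJ NOUN VERB ADJ ADJ DET PREP.
Count = 4.

4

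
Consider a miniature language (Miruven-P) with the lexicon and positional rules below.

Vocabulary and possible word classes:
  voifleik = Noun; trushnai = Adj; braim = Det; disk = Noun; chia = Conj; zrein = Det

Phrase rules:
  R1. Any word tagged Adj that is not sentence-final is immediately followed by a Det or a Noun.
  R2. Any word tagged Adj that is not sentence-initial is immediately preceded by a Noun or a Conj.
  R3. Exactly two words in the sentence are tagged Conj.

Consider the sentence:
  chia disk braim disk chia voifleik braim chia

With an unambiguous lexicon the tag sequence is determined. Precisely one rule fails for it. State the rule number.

Fixed tagging: Conj Noun Det Noun Conj Noun Det Conj.
Rule check: R1 holds, R2 holds, R3 violated.
Only rule 3 fails.

3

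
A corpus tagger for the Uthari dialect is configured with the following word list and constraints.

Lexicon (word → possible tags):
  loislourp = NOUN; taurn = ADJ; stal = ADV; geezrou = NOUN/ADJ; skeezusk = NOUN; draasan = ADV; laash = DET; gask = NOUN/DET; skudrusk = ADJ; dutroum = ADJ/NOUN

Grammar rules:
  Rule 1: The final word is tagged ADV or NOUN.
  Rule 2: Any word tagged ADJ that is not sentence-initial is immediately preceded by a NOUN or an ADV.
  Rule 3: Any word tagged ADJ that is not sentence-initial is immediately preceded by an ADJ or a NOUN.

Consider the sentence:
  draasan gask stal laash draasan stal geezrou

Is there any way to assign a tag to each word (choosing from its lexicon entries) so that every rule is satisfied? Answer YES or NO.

Candidates per position — 1:draasan {ADV}; 2:gask {NOUN,DET}; 3:stal {ADV}; 4:laash {DET}; 5:draasan {ADV}; 6:stal {ADV}; 7:geezrou {NOUN,ADJ}.
One satisfying assignment: ADV DET ADV DET ADV ADV NOUN.
Check: rule 1 holds; rule 2 holds; rule 3 holds.

YES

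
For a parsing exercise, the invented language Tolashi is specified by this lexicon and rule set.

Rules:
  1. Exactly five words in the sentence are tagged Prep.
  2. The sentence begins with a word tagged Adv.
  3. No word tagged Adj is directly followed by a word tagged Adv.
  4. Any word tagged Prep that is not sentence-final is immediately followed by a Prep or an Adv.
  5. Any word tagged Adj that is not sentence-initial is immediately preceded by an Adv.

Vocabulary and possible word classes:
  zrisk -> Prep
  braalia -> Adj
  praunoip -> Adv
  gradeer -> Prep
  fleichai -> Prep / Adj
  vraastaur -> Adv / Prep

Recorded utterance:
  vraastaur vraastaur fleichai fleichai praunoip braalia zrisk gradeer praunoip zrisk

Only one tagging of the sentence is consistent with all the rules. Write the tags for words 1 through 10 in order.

Adv Adv Prep Prep Adv Adj Prep Prep Adv Prep

Candidates per position — 1:vraastaur {Adv,Prep}; 2:vraastaur {Adv,Prep}; 3:fleichai {Prep,Adj}; 4:fleichai {Prep,Adj}; 5:praunoip {Adv}; 6:braalia {Adj}; 7:zrisk {Prep}; 8:gradeer {Prep}; 9:praunoip {Adv}; 10:zrisk {Prep}.
Position 1: tagging it Prep would leave rule 2 unsatisfiable, so it must be Adv.
Position 4: tagging it Adj would leave rule 3 unsatisfiable, so it must be Prep.
The remaining ambiguous positions (2, 3) are resolved jointly — only one combination satisfies every rule.
The only consistent sequence is: Adv Adv Prep Prep Adv Adj Prep Prep Adv Prep.
Check: rule 1 holds; rule 2 holds; rule 3 holds; rule 4 holds; rule 5 holds.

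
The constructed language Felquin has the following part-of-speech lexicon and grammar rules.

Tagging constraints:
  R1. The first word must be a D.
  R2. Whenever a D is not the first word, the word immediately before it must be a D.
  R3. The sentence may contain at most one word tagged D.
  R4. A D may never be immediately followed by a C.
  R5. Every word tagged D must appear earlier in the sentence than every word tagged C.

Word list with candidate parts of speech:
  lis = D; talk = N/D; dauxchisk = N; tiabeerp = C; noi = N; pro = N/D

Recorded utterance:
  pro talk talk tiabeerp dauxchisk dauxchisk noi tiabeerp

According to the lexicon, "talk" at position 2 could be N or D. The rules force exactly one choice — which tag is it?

N

Candidates per position — 1:pro {N,D}; 2:talk {N,D}; 3:talk {N,D}; 4:tiabeerp {C}; 5:dauxchisk {N}; 6:dauxchisk {N}; 7:noi {N}; 8:tiabeerp {C}.
At position 1, choosing N makes rule 1 impossible to satisfy; hence D.
At position 2, choosing D makes rule 3 impossible to satisfy; hence N.
At position 3, choosing D makes rule 2 impossible to satisfy; hence N.
The only consistent sequence is: D N N C N N N C.
Verifying each rule — rule 1 holds; rule 2 holds; rule 3 holds; rule 4 holds; rule 5 holds.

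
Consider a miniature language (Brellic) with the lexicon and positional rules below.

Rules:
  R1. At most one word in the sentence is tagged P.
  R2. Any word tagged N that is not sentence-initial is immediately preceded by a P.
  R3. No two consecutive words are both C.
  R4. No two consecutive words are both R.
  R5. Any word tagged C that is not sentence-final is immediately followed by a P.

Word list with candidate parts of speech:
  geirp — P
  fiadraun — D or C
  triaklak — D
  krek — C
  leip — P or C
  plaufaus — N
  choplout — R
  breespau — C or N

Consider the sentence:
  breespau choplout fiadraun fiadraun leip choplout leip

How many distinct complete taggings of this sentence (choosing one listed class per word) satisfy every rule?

2

Candidates per position — 1:breespau {C,N}; 2:choplout {R}; 3:fiadraun {D,C}; 4:fiadraun {D,C}; 5:leip {P,C}; 6:choplout {R}; 7:leip {P,C}.
There are 32 candidate sequences in total.
The sequences that satisfy every rule: N R D D P R C; N R D C P R C.
Count = 2.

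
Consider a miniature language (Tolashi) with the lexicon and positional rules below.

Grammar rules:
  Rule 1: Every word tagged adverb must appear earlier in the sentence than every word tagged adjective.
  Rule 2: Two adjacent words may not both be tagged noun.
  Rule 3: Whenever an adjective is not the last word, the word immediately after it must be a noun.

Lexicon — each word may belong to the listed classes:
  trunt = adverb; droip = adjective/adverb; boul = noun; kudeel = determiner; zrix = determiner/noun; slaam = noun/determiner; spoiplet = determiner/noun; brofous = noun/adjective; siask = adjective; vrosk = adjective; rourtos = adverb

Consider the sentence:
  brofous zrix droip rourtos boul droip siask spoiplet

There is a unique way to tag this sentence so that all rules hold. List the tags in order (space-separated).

Candidates per position — 1:brofous {noun,adjective}; 2:zrix {determiner,noun}; 3:droip {adjective,adverb}; 4:rourtos {adverb}; 5:boul {noun}; 6:droip {adjective,adverb}; 7:siask {adjective}; 8:spoiplet {determiner,noun}.
At position 1, choosing adjective makes rule 1 impossible to satisfy; hence noun.
At position 2, choosing noun makes rule 2 impossible to satisfy; hence determiner.
At position 3, choosing adjective makes rule 1 impossible to satisfy; hence adverb.
At position 6, choosing adjective makes rule 3 impossible to satisfy; hence adverb.
At position 8, choosing determiner makes rule 3 impossible to satisfy; hence noun.
The unique satisfying tagging is: noun determiner adverb adverb noun adverb adjective noun.
Rule-by-rule: rule 1 ok; rule 2 ok; rule 3 ok.

noun determiner adverb adverb noun adverb adjective noun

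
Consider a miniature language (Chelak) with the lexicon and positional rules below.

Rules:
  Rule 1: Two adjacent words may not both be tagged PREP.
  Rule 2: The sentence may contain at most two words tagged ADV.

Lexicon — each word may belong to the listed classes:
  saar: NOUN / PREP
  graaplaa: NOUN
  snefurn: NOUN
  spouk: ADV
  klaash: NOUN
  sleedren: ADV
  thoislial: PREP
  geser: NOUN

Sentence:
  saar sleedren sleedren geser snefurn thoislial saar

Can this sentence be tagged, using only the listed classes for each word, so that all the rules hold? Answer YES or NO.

Candidates per position — 1:saar {NOUN,PREP}; 2:sleedren {ADV}; 3:sleedren {ADV}; 4:geser {NOUN}; 5:snefurn {NOUN}; 6:thoislial {PREP}; 7:saar {NOUN,PREP}.
One satisfying assignment: NOUN ADV ADV NOUN NOUN PREP NOUN.
Verifying each rule — rule 1 satisfied; rule 2 satisfied.

YES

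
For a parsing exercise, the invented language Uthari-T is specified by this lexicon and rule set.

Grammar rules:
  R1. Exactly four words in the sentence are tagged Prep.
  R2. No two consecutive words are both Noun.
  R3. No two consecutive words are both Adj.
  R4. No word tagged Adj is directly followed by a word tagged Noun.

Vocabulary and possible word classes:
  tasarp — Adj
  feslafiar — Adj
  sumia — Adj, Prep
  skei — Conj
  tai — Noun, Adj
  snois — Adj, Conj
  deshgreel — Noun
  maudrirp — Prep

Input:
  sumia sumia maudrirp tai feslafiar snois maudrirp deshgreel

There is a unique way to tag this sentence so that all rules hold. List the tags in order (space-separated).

Prep Prep Prep Noun Adj Conj Prep Noun

Candidates per position — 1:sumia {Adj,Prep}; 2:sumia {Adj,Prep}; 3:maudrirp {Prep}; 4:tai {Noun,Adj}; 5:feslafiar {Adj}; 6:snois {Adj,Conj}; 7:maudrirp {Prep}; 8:deshgreel {Noun}.
If word 1 were Adj, no tagging could satisfy rule 1; so word 1 is Prep.
If word 2 were Adj, no tagging could satisfy rule 1; so word 2 is Prep.
If word 4 were Adj, no tagging could satisfy rule 3; so word 4 is Noun.
If word 6 were Adj, no tagging could satisfy rule 3; so word 6 is Conj.
That leaves exactly one tagging: Prep Prep Prep Noun Adj Conj Prep Noun.
Checking: rule 1 ✓; rule 2 ✓; rule 3 ✓; rule 4 ✓.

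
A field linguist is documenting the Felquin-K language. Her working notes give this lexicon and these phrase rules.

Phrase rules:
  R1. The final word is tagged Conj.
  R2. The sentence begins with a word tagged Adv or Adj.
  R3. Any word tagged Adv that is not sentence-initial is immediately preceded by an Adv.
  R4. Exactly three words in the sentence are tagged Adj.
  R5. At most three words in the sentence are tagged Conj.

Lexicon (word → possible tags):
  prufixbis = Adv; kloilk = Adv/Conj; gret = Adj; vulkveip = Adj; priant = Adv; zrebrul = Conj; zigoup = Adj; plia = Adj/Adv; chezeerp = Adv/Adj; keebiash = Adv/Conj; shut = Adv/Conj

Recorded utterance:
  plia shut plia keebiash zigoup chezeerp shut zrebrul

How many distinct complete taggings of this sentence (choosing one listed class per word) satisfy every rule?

Candidates per position — 1:plia {Adj,Adv}; 2:shut {Adv,Conj}; 3:plia {Adj,Adv}; 4:keebiash {Adv,Conj}; 5:zigoup {Adj}; 6:chezeerp {Adv,Adj}; 7:shut {Adv,Conj}; 8:zrebrul {Conj}.
There are 64 candidate sequences in total.
The sequences that satisfy every rule: Adv Adv Adj Conj Adj Adj Conj Conj.
Count = 1.

1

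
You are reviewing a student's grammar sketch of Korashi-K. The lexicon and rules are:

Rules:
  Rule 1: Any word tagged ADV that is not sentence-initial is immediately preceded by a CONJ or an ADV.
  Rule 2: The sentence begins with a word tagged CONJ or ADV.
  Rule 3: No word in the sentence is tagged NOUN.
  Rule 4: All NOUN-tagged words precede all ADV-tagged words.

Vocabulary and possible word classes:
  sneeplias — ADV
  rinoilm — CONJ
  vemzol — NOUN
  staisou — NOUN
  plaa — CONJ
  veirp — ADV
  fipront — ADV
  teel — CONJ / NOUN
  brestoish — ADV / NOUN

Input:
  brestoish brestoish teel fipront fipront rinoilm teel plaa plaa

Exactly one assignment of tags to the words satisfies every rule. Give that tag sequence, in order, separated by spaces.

Candidates per position — 1:brestoish {ADV,NOUN}; 2:brestoish {ADV,NOUN}; 3:teel {CONJ,NOUN}; 4:fipront {ADV}; 5:fipront {ADV}; 6:rinoilm {CONJ}; 7:teel {CONJ,NOUN}; 8:plaa {CONJ}; 9:plaa {CONJ}.
Position 1: tagging it NOUN would leave rule 2 unsatisfiable, so it must be ADV.
Position 2: tagging it NOUN would leave rule 3 unsatisfiable, so it must be ADV.
Position 3: tagging it NOUN would leave rule 1 unsatisfiable, so it must be CONJ.
Position 7: tagging it NOUN would leave rule 3 unsatisfiable, so it must be CONJ.
The unique satisfying tagging is: ADV ADV CONJ ADV ADV CONJ CONJ CONJ CONJ.
Check: rule 1 holds; rule 2 holds; rule 3 holds; rule 4 holds.

ADV ADV CONJ ADV ADV CONJ CONJ CONJ CONJ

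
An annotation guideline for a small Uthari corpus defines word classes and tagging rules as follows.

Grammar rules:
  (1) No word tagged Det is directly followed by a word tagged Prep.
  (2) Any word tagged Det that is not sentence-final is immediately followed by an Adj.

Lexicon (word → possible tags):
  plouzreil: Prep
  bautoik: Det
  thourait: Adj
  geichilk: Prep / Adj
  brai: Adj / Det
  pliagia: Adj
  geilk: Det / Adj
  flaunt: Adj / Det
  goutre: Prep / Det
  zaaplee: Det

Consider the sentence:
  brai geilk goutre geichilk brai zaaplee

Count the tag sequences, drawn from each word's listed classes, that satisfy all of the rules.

6

Candidates per position — 1:brai {Adj,Det}; 2:geilk {Det,Adj}; 3:goutre {Prep,Det}; 4:geichilk {Prep,Adj}; 5:brai {Adj,Det}; 6:zaaplee {Det}.
There are 32 candidate sequences in total.
Checking each against the rules leaves 6 sequences.
Count = 6.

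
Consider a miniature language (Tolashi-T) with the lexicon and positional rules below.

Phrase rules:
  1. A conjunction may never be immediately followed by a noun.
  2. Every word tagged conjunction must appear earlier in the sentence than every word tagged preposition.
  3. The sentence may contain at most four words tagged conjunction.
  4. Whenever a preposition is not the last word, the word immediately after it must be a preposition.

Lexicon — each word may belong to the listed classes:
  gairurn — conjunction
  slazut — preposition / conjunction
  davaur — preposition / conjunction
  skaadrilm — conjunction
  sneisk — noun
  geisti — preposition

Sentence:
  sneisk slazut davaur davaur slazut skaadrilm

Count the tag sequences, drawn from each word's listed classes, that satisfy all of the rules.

0

Candidates per position — 1:sneisk {noun}; 2:slazut {preposition,conjunction}; 3:davaur {preposition,conjunction}; 4:davaur {preposition,conjunction}; 5:slazut {preposition,conjunction}; 6:skaadrilm {conjunction}.
There are 16 candidate sequences in total.
Every candidate sequence violates at least one rule; no consistent tagging exists.
Count = 0.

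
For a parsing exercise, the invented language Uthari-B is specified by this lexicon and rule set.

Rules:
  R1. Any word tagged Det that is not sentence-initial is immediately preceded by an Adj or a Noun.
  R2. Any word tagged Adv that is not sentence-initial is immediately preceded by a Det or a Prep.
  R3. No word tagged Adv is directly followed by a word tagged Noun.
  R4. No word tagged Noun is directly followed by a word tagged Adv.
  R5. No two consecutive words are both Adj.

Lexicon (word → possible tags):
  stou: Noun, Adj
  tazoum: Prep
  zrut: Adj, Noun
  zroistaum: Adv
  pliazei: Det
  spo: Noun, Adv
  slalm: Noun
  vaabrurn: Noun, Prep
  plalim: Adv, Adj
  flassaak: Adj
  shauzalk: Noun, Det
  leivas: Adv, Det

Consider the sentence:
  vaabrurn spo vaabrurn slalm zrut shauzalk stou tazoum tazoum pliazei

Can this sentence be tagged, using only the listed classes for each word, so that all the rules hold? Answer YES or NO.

Candidates per position — 1:vaabrurn {Noun,Prep}; 2:spo {Noun,Adv}; 3:vaabrurn {Noun,Prep}; 4:slalm {Noun}; 5:zrut {Adj,Noun}; 6:shauzalk {Noun,Det}; 7:stou {Noun,Adj}; 8:tazoum {Prep}; 9:tazoum {Prep}; 10:pliazei {Det}.
Rule 1 cannot be satisfied by any choice of tags from the lexicon.
So there is no consistent tagging.

NO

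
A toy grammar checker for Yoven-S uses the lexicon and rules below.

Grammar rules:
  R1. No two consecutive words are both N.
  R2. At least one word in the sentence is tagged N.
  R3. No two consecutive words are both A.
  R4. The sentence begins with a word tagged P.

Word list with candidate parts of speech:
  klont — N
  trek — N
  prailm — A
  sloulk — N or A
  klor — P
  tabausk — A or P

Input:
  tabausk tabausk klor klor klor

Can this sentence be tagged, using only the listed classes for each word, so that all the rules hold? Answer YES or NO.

NO

Candidates per position — 1:tabausk {A,P}; 2:tabausk {A,P}; 3:klor {P}; 4:klor {P}; 5:klor {P}.
Rule 2 cannot be satisfied by any choice of tags from the lexicon.
So there is no consistent tagging.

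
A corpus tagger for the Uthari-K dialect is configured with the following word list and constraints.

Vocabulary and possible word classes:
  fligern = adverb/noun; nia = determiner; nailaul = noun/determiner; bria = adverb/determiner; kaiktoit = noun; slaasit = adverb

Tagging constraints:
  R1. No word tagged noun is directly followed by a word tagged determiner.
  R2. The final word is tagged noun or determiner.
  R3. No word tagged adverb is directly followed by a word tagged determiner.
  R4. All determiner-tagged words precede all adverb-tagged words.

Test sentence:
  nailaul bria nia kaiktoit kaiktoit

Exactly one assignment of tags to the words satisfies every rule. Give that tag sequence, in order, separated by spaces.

determiner determiner determiner noun noun

Candidates per position — 1:nailaul {noun,determiner}; 2:bria {adverb,determiner}; 3:nia {determiner}; 4:kaiktoit {noun}; 5:kaiktoit {noun}.
Position 2: tagging it adverb would leave rule 3 unsatisfiable, so it must be determiner.
Position 1: tagging it noun would leave rule 1 unsatisfiable, so it must be determiner.
The only consistent sequence is: determiner determiner determiner noun noun.
Check: rule 1 holds; rule 2 holds; rule 3 holds; rule 4 holds.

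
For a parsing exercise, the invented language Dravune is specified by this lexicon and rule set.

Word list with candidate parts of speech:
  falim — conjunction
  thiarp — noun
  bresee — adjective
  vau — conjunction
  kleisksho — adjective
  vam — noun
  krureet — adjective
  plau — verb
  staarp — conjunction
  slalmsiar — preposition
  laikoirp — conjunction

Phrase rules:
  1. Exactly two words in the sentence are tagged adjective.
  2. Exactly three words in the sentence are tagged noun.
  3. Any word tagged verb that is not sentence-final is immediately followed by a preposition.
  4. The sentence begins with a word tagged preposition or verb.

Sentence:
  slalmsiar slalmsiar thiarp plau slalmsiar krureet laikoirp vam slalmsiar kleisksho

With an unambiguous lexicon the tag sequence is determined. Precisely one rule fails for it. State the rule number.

Fixed tagging: preposition preposition noun verb preposition adjective conjunction noun preposition adjective.
Applying the rules: R1 ok, R2 fails, R3 ok, R4 ok.
Only rule 2 fails.

2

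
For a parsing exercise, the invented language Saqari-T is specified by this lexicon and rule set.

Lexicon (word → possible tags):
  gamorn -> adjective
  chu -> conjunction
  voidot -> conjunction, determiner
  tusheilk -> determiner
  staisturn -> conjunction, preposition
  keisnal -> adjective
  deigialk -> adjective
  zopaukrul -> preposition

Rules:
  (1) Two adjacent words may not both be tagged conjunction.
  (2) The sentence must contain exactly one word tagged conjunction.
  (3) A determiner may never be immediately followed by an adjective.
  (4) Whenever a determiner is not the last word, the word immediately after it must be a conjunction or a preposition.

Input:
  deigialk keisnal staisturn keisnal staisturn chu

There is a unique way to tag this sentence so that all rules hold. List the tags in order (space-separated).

Candidates per position — 1:deigialk {adjective}; 2:keisnal {adjective}; 3:staisturn {conjunction,preposition}; 4:keisnal {adjective}; 5:staisturn {conjunction,preposition}; 6:chu {conjunction}.
Word 3 cannot be conjunction — rule 2 would then fail for every completion. It is preposition.
Word 5 cannot be conjunction — rule 1 would then fail for every completion. It is preposition.
That leaves exactly one tagging: adjective adjective preposition adjective preposition conjunction.
Check: rule 1 ok; rule 2 ok; rule 3 ok; rule 4 ok.

adjective adjective preposition adjective preposition conjunction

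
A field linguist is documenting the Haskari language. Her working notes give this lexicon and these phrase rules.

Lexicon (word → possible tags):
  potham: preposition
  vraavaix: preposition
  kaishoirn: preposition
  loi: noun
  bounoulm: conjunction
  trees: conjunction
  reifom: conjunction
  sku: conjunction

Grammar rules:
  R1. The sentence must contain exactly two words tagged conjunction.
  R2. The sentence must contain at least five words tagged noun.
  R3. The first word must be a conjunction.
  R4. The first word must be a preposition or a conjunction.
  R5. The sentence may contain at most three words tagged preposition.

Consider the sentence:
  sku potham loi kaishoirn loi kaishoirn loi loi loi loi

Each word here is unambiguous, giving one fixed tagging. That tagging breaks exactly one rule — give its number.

1

Fixed tagging: conjunction preposition noun preposition noun preposition noun noun noun noun.
Rule check: R1 ✗, R2 ✓, R3 ✓, R4 ✓, R5 ✓.
Only rule 1 fails.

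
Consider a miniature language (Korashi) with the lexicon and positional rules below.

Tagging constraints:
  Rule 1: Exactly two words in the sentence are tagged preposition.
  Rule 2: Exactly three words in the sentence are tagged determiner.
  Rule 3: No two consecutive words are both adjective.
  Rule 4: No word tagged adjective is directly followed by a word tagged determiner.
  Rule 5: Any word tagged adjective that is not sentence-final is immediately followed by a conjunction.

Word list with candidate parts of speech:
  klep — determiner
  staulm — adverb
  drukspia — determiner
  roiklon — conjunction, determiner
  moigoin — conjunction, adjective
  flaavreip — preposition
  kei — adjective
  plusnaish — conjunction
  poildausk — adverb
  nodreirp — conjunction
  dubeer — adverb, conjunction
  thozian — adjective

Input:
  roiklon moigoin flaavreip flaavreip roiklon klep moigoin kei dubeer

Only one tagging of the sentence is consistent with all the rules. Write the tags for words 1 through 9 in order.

determiner conjunction preposition preposition determiner determiner conjunction adjective conjunction

Candidates per position — 1:roiklon {conjunction,determiner}; 2:moigoin {conjunction,adjective}; 3:flaavreip {preposition}; 4:flaavreip {preposition}; 5:roiklon {conjunction,determiner}; 6:klep {determiner}; 7:moigoin {conjunction,adjective}; 8:kei {adjective}; 9:dubeer {adverb,conjunction}.
Word 1 cannot be conjunction — rule 2 would then fail for every completion. It is determiner.
Word 2 cannot be adjective — rule 5 would then fail for every completion. It is conjunction.
Word 5 cannot be conjunction — rule 2 would then fail for every completion. It is determiner.
Word 7 cannot be adjective — rule 3 would then fail for every completion. It is conjunction.
Word 9 cannot be adverb — rule 5 would then fail for every completion. It is conjunction.
The only consistent sequence is: determiner conjunction preposition preposition determiner determiner conjunction adjective conjunction.
Rule-by-rule: rule 1 satisfied; rule 2 satisfied; rule 3 satisfied; rule 4 satisfied; rule 5 satisfied.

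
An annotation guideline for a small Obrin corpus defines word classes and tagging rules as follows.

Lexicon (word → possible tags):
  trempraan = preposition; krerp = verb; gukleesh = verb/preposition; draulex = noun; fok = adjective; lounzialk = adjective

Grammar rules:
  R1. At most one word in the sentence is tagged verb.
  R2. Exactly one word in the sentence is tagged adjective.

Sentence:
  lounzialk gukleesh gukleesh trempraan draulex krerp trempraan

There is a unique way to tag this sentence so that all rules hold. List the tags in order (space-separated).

Candidates per position — 1:lounzialk {adjective}; 2:gukleesh {verb,preposition}; 3:gukleesh {verb,preposition}; 4:trempraan {preposition}; 5:draulex {noun}; 6:krerp {verb}; 7:trempraan {preposition}.
At position 2, choosing verb makes rule 1 impossible to satisfy; hence preposition.
At position 3, choosing verb makes rule 1 impossible to satisfy; hence preposition.
The only consistent sequence is: adjective preposition preposition preposition noun verb preposition.
Checking: rule 1 ok; rule 2 ok.

adjective preposition preposition preposition noun verb preposition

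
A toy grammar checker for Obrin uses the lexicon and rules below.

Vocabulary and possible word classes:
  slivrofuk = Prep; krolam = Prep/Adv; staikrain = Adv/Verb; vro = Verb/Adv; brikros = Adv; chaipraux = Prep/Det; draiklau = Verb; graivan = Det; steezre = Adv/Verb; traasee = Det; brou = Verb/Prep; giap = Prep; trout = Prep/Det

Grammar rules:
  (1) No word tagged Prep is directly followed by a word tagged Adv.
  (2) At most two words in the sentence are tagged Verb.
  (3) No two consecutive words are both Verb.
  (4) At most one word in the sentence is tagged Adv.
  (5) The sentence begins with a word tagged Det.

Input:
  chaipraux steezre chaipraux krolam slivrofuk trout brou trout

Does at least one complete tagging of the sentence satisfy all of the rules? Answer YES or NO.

Candidates per position — 1:chaipraux {Prep,Det}; 2:steezre {Adv,Verb}; 3:chaipraux {Prep,Det}; 4:krolam {Prep,Adv}; 5:slivrofuk {Prep}; 6:trout {Prep,Det}; 7:brou {Verb,Prep}; 8:trout {Prep,Det}.
One satisfying assignment: Det Adv Det Prep Prep Prep Prep Prep.
Verifying each rule — rule 1 ✓; rule 2 ✓; rule 3 ✓; rule 4 ✓; rule 5 ✓.

YES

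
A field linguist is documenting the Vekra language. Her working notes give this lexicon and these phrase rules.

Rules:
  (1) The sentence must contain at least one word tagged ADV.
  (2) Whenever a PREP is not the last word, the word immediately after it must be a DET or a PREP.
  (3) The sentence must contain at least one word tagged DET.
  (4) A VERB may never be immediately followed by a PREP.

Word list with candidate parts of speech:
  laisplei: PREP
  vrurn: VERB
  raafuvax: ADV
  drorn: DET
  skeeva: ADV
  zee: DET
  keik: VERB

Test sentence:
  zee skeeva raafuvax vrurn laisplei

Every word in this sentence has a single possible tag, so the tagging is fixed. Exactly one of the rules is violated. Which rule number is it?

Fixed tagging: DET ADV ADV VERB PREP.
Applying the rules: R1 holds, R2 holds, R3 holds, R4 violated.
Only rule 4 fails.

4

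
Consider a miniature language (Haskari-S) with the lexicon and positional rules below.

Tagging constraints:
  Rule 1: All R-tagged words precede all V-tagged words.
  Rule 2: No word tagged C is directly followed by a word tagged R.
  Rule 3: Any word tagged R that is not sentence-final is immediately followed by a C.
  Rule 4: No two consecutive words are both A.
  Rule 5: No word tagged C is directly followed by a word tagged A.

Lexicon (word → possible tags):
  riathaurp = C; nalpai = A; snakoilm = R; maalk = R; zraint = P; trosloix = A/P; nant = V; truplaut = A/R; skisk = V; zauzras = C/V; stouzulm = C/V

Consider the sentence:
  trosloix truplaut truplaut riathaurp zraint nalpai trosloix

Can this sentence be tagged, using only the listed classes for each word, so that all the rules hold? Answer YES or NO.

Candidates per position — 1:trosloix {A,P}; 2:truplaut {A,R}; 3:truplaut {A,R}; 4:riathaurp {C}; 5:zraint {P}; 6:nalpai {A}; 7:trosloix {A,P}.
One satisfying assignment: P A R C P A P.
Checking: rule 1 satisfied; rule 2 satisfied; rule 3 satisfied; rule 4 satisfied; rule 5 satisfied.

YES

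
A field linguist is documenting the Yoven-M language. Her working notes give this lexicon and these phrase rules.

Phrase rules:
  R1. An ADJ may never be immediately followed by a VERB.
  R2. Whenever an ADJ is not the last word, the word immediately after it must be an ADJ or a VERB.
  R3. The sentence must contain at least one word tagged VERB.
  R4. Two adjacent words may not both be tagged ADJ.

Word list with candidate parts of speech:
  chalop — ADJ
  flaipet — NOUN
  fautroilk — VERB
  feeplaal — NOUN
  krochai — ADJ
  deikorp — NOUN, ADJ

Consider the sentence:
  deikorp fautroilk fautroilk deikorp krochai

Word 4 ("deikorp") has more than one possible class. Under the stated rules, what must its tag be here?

NOUN

Candidates per position — 1:deikorp {NOUN,ADJ}; 2:fautroilk {VERB}; 3:fautroilk {VERB}; 4:deikorp {NOUN,ADJ}; 5:krochai {ADJ}.
Position 1: ADJ is ruled out by rule 1; that leaves NOUN.
Position 4: ADJ is ruled out by rule 4; that leaves NOUN.
The only consistent sequence is: NOUN VERB VERB NOUN ADJ.
Checking: rule 1 ✓; rule 2 ✓; rule 3 ✓; rule 4 ✓.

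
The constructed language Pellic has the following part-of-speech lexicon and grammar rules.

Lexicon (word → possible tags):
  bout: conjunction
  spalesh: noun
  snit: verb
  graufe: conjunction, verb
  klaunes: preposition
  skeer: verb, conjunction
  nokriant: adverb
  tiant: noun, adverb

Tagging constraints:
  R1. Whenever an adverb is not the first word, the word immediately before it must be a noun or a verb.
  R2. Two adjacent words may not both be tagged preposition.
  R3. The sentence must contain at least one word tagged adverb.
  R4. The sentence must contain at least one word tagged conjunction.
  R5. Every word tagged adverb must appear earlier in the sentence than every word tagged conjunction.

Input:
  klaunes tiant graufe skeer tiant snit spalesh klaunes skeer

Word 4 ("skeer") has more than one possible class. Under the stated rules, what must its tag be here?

Candidates per position — 1:klaunes {preposition}; 2:tiant {noun,adverb}; 3:graufe {conjunction,verb}; 4:skeer {verb,conjunction}; 5:tiant {noun,adverb}; 6:snit {verb}; 7:spalesh {noun}; 8:klaunes {preposition}; 9:skeer {verb,conjunction}.
Position 2: adverb is ruled out by rule 1; that leaves noun.
Position 5: noun is ruled out by rule 3; that leaves adverb.
Position 3: conjunction is ruled out by rule 5; that leaves verb.
Position 4: conjunction is ruled out by rule 1; that leaves verb.
Position 9: verb is ruled out by rule 4; that leaves conjunction.
That leaves exactly one tagging: preposition noun verb verb adverb verb noun preposition conjunction.
Rule-by-rule: rule 1 ✓; rule 2 ✓; rule 3 ✓; rule 4 ✓; rule 5 ✓.

verb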